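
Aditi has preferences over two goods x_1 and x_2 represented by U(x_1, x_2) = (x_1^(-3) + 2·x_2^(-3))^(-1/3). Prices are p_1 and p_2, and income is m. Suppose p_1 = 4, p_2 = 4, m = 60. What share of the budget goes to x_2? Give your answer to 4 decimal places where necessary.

With the ratio pinned down, the budget gives x_1* = m/(p_1 + p_2·(x_2/x_1)) and x_2* = (x_2/x_1)·x_1*.
Numerically x_2/x_1 = 1.189207, so x_1* = 60/(4 + 4·1.189207) = 6.8518 and x_2* = 1.189207·6.8518 = 8.1482.
Expenditure on x_2: 4·8.1482 = 32.5928; share = 0.5432.

share on x_2 = 0.5432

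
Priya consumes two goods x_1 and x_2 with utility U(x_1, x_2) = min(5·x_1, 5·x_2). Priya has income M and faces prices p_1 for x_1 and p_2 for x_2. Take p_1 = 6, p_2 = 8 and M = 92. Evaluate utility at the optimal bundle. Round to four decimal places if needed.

V = 32.8571

Demand: x_1*(p_1,p_2,M) = 5·M/(5·p_1 + 5·p_2), x_2* = 5·M/(5·p_1 + 5·p_2).
Here 5·6 + 5·8 = 70, giving x_1* = 6.5714 and x_2* = 6.5714.
Utility at the optimum: U(6.5714, 6.5714) = 32.8571.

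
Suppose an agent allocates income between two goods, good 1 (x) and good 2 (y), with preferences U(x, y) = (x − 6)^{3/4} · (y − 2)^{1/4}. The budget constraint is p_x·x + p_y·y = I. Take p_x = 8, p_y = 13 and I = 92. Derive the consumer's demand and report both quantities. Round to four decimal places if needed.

x* = 7.6875, y* = 2.3462

After buying the subsistence bundle (6, 2), a share 0.75 of the remaining income goes to x: x* = 6 + 0.75·(I − 6p_x − 2p_y)/p_x.
Discretionary income = 92 − 6·8 − 2·13 = 18; x* = 6 + 0.75·18/8 = 7.6875; y* = 2 + 0.25·18/13 = 2.3462.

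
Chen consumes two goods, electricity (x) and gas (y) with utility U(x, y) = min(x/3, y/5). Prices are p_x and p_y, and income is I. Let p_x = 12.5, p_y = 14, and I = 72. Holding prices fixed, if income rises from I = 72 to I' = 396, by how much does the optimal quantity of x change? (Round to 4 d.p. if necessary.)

With perfect complements, no substitution: consume in ratio x:y = 3:5.
Budget: p_x·x + p_y·(5/3)·x = I, so (3·p_x + 5·p_y)·x = 3·I.
Demand: x*(p_x,p_y,I) = 3·I/(3·p_x + 5·p_y), y* = 5·I/(3·p_x + 5·p_y).
Here 3·12.5 + 5·14 = 107.5, giving x* = 2.0093.
At I' = 396: x* = 11.0512. Change: 11.0512 − 2.0093 = 9.0419.

Δx* = 9.0419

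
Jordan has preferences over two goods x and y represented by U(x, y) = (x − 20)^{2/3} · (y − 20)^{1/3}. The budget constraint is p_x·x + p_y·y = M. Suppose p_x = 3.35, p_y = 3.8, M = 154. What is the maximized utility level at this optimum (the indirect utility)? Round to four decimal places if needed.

This is Cobb-Douglas in (x−20, y−20): tangency gives 2/3·p_y·(y−20) = 1/3·p_x·(x−20).
After buying the subsistence bundle (20, 20), a share 2/3 of the remaining income goes to x: x* = 20 + 2/3·(M − 20p_x − 20p_y)/p_x.
Discretionary income = 154 − 20·3.35 − 20·3.8 = 11; x* = 20 + 2/3·11/3.35 = 22.1891; y* = 20 + 1/3·11/3.8 = 20.9649.
Utility at the optimum: U(22.1891, 20.9649) = 1.666.

V = 1.666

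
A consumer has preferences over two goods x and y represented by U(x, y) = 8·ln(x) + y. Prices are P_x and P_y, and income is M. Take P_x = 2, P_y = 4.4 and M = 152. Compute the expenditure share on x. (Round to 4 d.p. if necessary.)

MU_x = 8/x, MU_y = 1. Tangency: 8/x = P_x/P_y.
So x*(P_x,P_y) = 8·P_y/P_x, independent of income; and y* = (M − 8·P_y)/P_y.
At the given prices: x* = 8·4.4/2 = 17.6, and y* = 26.5455.
Expenditure on x: 2·17.6 = 35.2; share = 0.2316.

share on x = 0.2316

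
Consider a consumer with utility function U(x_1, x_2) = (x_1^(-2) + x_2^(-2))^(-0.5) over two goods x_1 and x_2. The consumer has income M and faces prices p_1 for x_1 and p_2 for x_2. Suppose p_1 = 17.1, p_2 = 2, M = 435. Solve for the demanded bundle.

MRS = MU_x_1/MU_x_2 = (x_2/x_1)^(3). Set equal to p_1/p_2.
Solve for the ratio: x_2/x_1 = [p_1/p_2]^(1/3).
Substitute x_2 = (x_2/x_1)·x_1 into the budget: x_1* = M/(p_1 + p_2·(x_2/x_1)).
Numerically x_2/x_1 = 2.044821, so x_1* = 435/(17.1 + 2·2.044821) = 20.5289 and x_2* = 2.044821·20.5289 = 41.9779.

x_1* = 20.5289, x_2* = 41.9779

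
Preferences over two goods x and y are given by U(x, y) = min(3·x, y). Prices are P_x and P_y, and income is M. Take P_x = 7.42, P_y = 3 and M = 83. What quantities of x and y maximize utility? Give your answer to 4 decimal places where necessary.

Demand: x*(P_x,P_y,M) = M/(P_x + 3·P_y), y* = 3·M/(P_x + 3·P_y).
Here 7.42 + 3·3 = 16.42, giving x* = 5.0548 and y* = 15.1644.

x* = 5.0548, y* = 15.1644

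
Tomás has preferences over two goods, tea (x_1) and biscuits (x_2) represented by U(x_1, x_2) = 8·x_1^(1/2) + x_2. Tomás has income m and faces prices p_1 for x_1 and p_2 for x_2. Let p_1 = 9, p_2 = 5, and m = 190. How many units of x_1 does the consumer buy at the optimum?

Set MRS = p_1/p_2: 4·x_1^(−1/2) = p_1/p_2.
Solve: √x_1 = 4·p_2/p_1, so x_1*(p_1,p_2) = (4·p_2/p_1)², and x_2* = (m − p_1·x_1*)/p_2.
Plugging in: x_1* = (4·5/9)² = 4.9383.

x_1* = 4.9383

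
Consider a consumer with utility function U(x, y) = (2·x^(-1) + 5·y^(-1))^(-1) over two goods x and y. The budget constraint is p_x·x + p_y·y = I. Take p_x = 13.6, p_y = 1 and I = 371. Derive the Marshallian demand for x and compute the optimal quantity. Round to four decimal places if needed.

x* = 19.0932

From the CES first-order condition, (2/5)·(y/x)^(2) = p_x/p_y.
Hence y/x = ((5/2)·p_x/p_y)^(1/(2)), i.e. raised to the 0.5 power.
Substitute y = (y/x)·x into the budget: x* = I/(p_x + p_y·(y/x)).
Numerically y/x = 5.830952, so x* = 371/(13.6 + 1·5.830952) = 19.0932.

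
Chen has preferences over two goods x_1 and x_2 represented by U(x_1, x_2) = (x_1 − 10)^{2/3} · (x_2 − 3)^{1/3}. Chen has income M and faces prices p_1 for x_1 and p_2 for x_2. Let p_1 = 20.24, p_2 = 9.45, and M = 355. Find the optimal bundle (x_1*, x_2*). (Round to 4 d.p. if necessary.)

Discretionary income = 355 − 10·20.24 − 3·9.45 = 124.25; x_1* = 10 + 2/3·124.25/20.24 = 14.0926; x_2* = 3 + 1/3·124.25/9.45 = 7.3827.

x_1* = 14.0926, x_2* = 7.3827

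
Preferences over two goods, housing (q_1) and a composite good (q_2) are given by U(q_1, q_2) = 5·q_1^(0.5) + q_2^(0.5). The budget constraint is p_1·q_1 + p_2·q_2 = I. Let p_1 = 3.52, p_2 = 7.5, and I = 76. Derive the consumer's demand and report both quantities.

MU_q_1 ∝ 5·q_1^(-0.5), MU_q_2 ∝ q_2^(-0.5), so MRS = 5·(q_2/q_1)^(0.5) = p_1/p_2.
Solve for the ratio: q_2/q_1 = [(1/5)·p_1/p_2]^(2).
With the ratio pinned down, the budget gives q_1* = I/(p_1 + p_2·(q_2/q_1)) and q_2* = (q_2/q_1)·q_1*.
Numerically q_2/q_1 = 0.008811, so q_1* = 76/(3.52 + 7.5·0.008811) = 21.193 and q_2* = 0.008811·21.193 = 0.1867.

q_1* = 21.193, q_2* = 0.1867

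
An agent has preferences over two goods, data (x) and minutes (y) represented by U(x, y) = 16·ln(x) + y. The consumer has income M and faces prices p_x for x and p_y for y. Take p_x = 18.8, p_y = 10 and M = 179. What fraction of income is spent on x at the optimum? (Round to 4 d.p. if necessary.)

share on x = 0.8939

Set MRS = p_x/p_y: (16/x)/1 = p_x/p_y.
So x*(p_x,p_y) = 16·p_y/p_x, independent of income; and y* = (M − 16·p_y)/p_y.
At the given prices: x* = 16·10/18.8 = 8.5106, and y* = 1.9.
Expenditure on x: 18.8·8.5106 = 160; share = 0.8939.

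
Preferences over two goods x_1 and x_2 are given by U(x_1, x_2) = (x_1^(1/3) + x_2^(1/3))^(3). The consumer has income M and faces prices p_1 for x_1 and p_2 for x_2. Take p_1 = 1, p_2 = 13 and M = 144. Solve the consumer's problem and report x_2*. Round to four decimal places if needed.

From the CES first-order condition, (x_2/x_1)^(2/3) = p_1/p_2.
Hence x_2/x_1 = (p_1/p_2)^(1/(2/3)), i.e. raised to the 1.5 power.
With the ratio pinned down, the budget gives x_1* = M/(p_1 + p_2·(x_2/x_1)) and x_2* = (x_2/x_1)·x_1*.
Numerically x_2/x_1 = 0.021335, so x_1* = 144/(1 + 13·0.021335) = 112.7334 and x_2* = 0.021335·112.7334 = 2.4051.

x_2* = 2.4051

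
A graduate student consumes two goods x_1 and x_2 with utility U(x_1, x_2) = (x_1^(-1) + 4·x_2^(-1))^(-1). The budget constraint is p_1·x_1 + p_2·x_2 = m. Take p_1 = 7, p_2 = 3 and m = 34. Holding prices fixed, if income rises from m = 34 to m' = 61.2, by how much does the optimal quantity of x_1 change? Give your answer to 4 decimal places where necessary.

Δx_1* = 1.6826

Numerically x_2/x_1 = 3.05505, so x_1* = 34/(7 + 3·3.05505) = 2.1033.
At m' = 61.2: x_1* = 3.7859. Change: 3.7859 − 2.1033 = 1.6826.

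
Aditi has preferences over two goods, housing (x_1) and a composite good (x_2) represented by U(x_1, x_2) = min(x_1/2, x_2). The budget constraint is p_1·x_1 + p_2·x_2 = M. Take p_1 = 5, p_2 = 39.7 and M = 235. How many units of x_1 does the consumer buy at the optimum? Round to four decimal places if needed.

x_1* = 9.4567

With perfect complements, no substitution: consume in ratio x_1:x_2 = 2:1.
Budget: p_1·x_1 + p_2·(1/2)·x_1 = M, so (2·p_1 + p_2)·x_1 = 2·M.
Demand: x_1*(p_1,p_2,M) = 2·M/(2·p_1 + p_2), x_2* = M/(2·p_1 + p_2).
Here 2·5 + 39.7 = 49.7, giving x_1* = 9.4567.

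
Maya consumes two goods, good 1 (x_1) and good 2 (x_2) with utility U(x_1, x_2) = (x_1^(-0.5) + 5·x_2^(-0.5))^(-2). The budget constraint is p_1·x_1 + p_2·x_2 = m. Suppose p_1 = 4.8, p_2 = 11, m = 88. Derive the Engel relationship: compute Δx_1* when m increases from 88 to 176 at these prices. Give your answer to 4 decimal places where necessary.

From the CES first-order condition, (1/5)·(x_2/x_1)^(1.5) = p_1/p_2.
Solve for the ratio: x_2/x_1 = [5·p_1/p_2]^(2/3).
With the ratio pinned down, the budget gives x_1* = m/(p_1 + p_2·(x_2/x_1)) and x_2* = (x_2/x_1)·x_1*.
Numerically x_2/x_1 = 1.682205, so x_1* = 88/(4.8 + 11·1.682205) = 3.7761.
At m' = 176: x_1* = 7.5523. Change: 7.5523 − 3.7761 = 3.7761.

Δx_1* = 3.7761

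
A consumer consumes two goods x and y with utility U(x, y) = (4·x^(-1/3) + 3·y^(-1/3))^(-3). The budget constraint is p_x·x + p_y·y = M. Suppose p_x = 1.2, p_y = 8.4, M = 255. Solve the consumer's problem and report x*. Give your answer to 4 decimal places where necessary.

Numerically y/x = 0.187272, so x* = 255/(1.2 + 8.4·0.187272) = 91.9554.

x* = 91.9554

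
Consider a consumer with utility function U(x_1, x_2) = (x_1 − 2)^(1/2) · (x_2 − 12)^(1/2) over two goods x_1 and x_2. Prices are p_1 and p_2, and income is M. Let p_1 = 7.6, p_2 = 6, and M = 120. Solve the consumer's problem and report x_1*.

Substituting into the budget: x_1* = 2 + 0.5·(M − 2·p_1 − 12·p_2)/p_1, and x_2* = 12 + 0.5·(…)/p_2.
Discretionary income = 120 − 2·7.6 − 12·6 = 32.8; x_1* = 2 + 0.5·32.8/7.6 = 4.1579.

x_1* = 4.1579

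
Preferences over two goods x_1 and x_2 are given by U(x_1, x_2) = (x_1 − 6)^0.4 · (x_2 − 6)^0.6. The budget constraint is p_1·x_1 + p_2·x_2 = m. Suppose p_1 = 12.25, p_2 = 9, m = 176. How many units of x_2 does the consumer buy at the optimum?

Let x_1' = x_1−6, x_2' = x_2−6. MRS = (2/3)·x_2'/x_1' = p_1/p_2.
After buying the subsistence bundle (6, 6), a share 0.4 of the remaining income goes to x_1: x_1* = 6 + 0.4·(m − 6p_1 − 6p_2)/p_1.
Discretionary income = 176 − 6·12.25 − 6·9 = 48.5; x_2* = 6 + 0.6·48.5/9 = 9.2333.

x_2* = 9.2333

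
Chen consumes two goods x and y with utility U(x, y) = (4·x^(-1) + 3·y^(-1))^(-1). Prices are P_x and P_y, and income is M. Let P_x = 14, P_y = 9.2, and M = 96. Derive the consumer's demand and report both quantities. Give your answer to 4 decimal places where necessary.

x* = 4.0288, y* = 4.304

From the CES first-order condition, (4/3)·(y/x)^(2) = P_x/P_y.
Hence y/x = ((3/4)·P_x/P_y)^(1/(2)), i.e. raised to the 0.5 power.
Substitute y = (y/x)·x into the budget: x* = M/(P_x + P_y·(y/x)).
Numerically y/x = 1.068318, so x* = 96/(14 + 9.2·1.068318) = 4.0288 and y* = 1.068318·4.0288 = 4.304.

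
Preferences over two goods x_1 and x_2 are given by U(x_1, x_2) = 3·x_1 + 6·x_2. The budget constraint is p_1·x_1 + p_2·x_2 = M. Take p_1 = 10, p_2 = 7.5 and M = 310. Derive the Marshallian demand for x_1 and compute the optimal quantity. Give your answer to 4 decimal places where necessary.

Linear utility — the consumer picks whichever good has higher MU/price: 3/10 = 0.3 vs 6/7.5 = 0.8.
x_2 gives more utility per dollar, so spend all income on x_2: x_2* = M/p_2, x_1* = 0.
Numerically: x_1* = 0, x_2* = 41.3333.

x_1* = 0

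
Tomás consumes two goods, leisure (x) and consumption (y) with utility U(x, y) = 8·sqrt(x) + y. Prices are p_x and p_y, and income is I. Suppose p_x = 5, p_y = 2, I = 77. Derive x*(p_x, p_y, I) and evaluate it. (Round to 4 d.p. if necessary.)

x* = 2.56

Set MRS = p_x/p_y: 4·x^(−1/2) = p_x/p_y.
Thus x* = (4·p_y/p_x)² — independent of I — with the rest of income spent on y.
Plugging in: x* = (4·2/5)² = 2.56.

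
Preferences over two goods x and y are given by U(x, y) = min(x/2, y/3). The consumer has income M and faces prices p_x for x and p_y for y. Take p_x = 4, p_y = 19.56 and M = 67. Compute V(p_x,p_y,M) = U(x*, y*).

Leontief preferences: the optimum is at the kink where x/2 = y/3, i.e. y = (3/2)·x.
Budget: p_x·x + p_y·(3/2)·x = M, so (2·p_x + 3·p_y)·x = 2·M.
Demand: x*(p_x,p_y,M) = 2·M/(2·p_x + 3·p_y), y* = 3·M/(2·p_x + 3·p_y).
Here 2·4 + 3·19.56 = 66.68, giving x* = 2.0096 and y* = 3.0144.
Utility at the optimum: U(2.0096, 3.0144) = 1.0048.

V = 1.0048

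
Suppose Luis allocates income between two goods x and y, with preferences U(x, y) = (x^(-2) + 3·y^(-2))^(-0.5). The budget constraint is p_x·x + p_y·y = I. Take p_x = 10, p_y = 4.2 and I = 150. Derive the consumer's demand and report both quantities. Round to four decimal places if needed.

MRS = MU_x/MU_y = (1/3)·(y/x)^(3). Set equal to p_x/p_y.
Solve for the ratio: y/x = [3·p_x/p_y]^(1/3).
Substitute y = (y/x)·x into the budget: x* = I/(p_x + p_y·(y/x)).
Numerically y/x = 1.925857, so x* = 150/(10 + 4.2·1.925857) = 8.2925 and y* = 1.925857·8.2925 = 15.9702.

x* = 8.2925, y* = 15.9702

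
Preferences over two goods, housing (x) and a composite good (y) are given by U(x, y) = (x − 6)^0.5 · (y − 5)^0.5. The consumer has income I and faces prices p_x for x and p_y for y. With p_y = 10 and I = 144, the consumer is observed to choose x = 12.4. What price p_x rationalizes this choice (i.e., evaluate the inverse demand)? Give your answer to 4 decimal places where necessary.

p_x = 5

Let x' = x−6, y' = y−5. MRS = y'/x' = p_x/p_y.
Substituting into the budget: x* = 6 + 0.5·(I − 6·p_x − 5·p_y)/p_x, and y* = 5 + 0.5·(…)/p_y.
Set x* = 12.4 in the demand function and solve for p_x: p_x = 5.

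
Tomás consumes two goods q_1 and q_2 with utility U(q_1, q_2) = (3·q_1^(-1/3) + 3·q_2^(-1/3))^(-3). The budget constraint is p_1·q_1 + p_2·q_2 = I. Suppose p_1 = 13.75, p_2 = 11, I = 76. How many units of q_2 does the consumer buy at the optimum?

From the CES first-order condition, (q_2/q_1)^(4/3) = p_1/p_2.
Solve for the ratio: q_2/q_1 = [p_1/p_2]^(0.75).
With the ratio pinned down, the budget gives q_1* = I/(p_1 + p_2·(q_2/q_1)) and q_2* = (q_2/q_1)·q_1*.
Numerically q_2/q_1 = 1.182177, so q_1* = 76/(13.75 + 11·1.182177) = 2.8407 and q_2* = 1.182177·2.8407 = 3.3582.

q_2* = 3.3582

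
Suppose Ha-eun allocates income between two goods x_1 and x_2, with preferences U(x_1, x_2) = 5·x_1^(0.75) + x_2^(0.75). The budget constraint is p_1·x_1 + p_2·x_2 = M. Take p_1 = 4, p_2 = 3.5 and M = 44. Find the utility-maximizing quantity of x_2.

x_2* = 0.03

MU_x_1 ∝ 5·x_1^(-0.25), MU_x_2 ∝ x_2^(-0.25), so MRS = 5·(x_2/x_1)^(0.25) = p_1/p_2.
Solve for the ratio: x_2/x_1 = [(1/5)·p_1/p_2]^(4).
With the ratio pinned down, the budget gives x_1* = M/(p_1 + p_2·(x_2/x_1)) and x_2* = (x_2/x_1)·x_1*.
Numerically x_2/x_1 = 0.00273, so x_1* = 44/(4 + 3.5·0.00273) = 10.9738 and x_2* = 0.00273·10.9738 = 0.03.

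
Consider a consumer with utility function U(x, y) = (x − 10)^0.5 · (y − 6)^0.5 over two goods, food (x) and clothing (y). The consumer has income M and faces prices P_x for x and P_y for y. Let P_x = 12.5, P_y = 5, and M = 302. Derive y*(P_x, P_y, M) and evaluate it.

Let x' = x−10, y' = y−6. MRS = y'/x' = P_x/P_y.
After buying the subsistence bundle (10, 6), a share 0.5 of the remaining income goes to x: x* = 10 + 0.5·(M − 10P_x − 6P_y)/P_x.
Discretionary income = 302 − 10·12.5 − 6·5 = 147; y* = 6 + 0.5·147/5 = 20.7.

y* = 20.7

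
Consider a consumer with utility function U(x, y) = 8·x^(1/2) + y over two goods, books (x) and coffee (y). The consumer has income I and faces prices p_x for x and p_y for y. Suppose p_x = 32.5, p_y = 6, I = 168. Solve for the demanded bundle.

Set MRS = p_x/p_y: 4·x^(−1/2) = p_x/p_y.
Solve: √x = 4·p_y/p_x, so x*(p_x,p_y) = (4·p_y/p_x)², and y* = (I − p_x·x*)/p_y.
Plugging in: x* = (4·6/32.5)² = 0.5453, y* = 25.0462.

x* = 0.5453, y* = 25.0462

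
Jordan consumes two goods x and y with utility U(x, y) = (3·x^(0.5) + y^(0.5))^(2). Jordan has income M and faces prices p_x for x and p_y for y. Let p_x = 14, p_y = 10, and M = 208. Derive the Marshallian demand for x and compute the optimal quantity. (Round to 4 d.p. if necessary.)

x* = 12.8571

With the ratio pinned down, the budget gives x* = M/(p_x + p_y·(y/x)) and y* = (y/x)·x*.
Numerically y/x = 0.217778, so x* = 208/(14 + 10·0.217778) = 12.8571.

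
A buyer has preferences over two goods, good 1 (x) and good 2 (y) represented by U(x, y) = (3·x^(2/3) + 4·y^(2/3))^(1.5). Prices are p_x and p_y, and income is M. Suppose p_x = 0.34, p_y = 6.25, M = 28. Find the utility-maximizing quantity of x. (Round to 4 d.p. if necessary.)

MRS = MU_x/MU_y = (3/4)·(y/x)^(1/3). Set equal to p_x/p_y.
Hence y/x = ((4/3)·p_x/p_y)^(1/(1/3)), i.e. raised to the 3 power.
Substitute y = (y/x)·x into the budget: x* = M/(p_x + p_y·(y/x)).
Numerically y/x = 0.000382, so x* = 28/(0.34 + 6.25·0.000382) = 81.7793.

x* = 81.7793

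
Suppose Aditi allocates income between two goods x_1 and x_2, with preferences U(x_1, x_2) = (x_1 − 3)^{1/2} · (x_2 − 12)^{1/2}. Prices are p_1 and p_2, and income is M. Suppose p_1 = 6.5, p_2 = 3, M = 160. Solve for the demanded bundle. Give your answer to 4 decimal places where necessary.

x_1* = 11.0385, x_2* = 29.4167

MRS = (x_2−12)/(x_1−3). Tangency with p_1/p_2 gives x_2−12 = (p_1/p_2)·(x_1−3).
After buying the subsistence bundle (3, 12), a share 0.5 of the remaining income goes to x_1: x_1* = 3 + 0.5·(M − 3p_1 − 12p_2)/p_1.
Discretionary income = 160 − 3·6.5 − 12·3 = 104.5; x_1* = 3 + 0.5·104.5/6.5 = 11.0385; x_2* = 12 + 0.5·104.5/3 = 29.4167.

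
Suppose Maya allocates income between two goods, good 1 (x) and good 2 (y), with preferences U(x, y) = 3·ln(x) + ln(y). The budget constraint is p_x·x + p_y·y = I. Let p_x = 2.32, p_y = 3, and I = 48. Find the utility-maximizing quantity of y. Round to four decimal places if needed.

y* = 4

Tangency: MRS = 3·y/x = p_x/p_y.
Rearranging, p_y·y = (1/3)·p_x·x. Substituting into the budget gives p_x·x·(1 + (1/3)) = I.
Demand: x*(p_x,p_y,I) = 0.75·I/p_x and y* = 0.25·I/p_y.
At p_x=2.32, p_y=3, I=48: y* = 0.25·48/3 = 4.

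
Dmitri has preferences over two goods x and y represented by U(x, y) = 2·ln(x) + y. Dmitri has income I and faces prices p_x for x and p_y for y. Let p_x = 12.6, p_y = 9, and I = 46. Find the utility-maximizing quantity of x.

Set MRS = p_x/p_y: (2/x)/1 = p_x/p_y.
So x*(p_x,p_y) = 2·p_y/p_x, independent of income; and y* = (I − 2·p_y)/p_y.
At the given prices: x* = 2·9/12.6 = 1.4286.

x* = 1.4286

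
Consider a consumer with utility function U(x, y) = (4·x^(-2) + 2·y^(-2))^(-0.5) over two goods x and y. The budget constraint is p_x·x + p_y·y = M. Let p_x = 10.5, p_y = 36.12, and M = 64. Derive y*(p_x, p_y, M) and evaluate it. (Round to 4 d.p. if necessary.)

MU_x ∝ 4·x^(-3), MU_y ∝ 2·y^(-3), so MRS = 2·(y/x)^(3) = p_x/p_y.
Hence y/x = ((1/2)·p_x/p_y)^(1/(3)), i.e. raised to the 1/3 power.
Substitute y = (y/x)·x into the budget: x* = M/(p_x + p_y·(y/x)).
Numerically y/x = 0.52578, so x* = 64/(10.5 + 36.12·0.52578) = 2.1701 and y* = 0.52578·2.1701 = 1.141.

y* = 1.141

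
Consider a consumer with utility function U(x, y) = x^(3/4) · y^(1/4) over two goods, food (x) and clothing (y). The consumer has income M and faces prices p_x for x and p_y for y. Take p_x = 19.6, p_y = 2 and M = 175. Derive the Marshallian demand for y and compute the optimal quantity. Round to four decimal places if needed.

MU_x/MU_y = (0.75·y)/(0.25·x); tangency sets this equal to p_x/p_y.
Rearranging, p_y·y = (1/3)·p_x·x. Substituting into the budget gives p_x·x·(1 + (1/3)) = M.
Demand: x*(p_x,p_y,M) = 0.75·M/p_x and y* = 0.25·M/p_y.
At p_x=19.6, p_y=2, M=175: y* = 0.25·175/2 = 21.875.

y* = 21.875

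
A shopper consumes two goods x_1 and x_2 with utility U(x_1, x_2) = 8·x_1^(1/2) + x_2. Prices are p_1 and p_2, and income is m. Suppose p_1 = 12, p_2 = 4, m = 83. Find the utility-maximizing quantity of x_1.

Utility is quasi-linear in x_2; the FOC for x_1 is 4/√x_1 = p_1/p_2.
Thus x_1* = (4·p_2/p_1)² — independent of m — with the rest of income spent on x_2.
Plugging in: x_1* = (4·4/12)² = 1.7778.

x_1* = 1.7778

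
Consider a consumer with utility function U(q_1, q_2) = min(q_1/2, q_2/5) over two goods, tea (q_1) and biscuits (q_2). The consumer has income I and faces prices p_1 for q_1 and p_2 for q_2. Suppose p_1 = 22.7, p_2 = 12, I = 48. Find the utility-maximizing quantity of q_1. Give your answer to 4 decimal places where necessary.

q_1* = 0.9108

With perfect complements, no substitution: consume in ratio q_1:q_2 = 2:5.
Budget: p_1·q_1 + p_2·(5/2)·q_1 = I, so (2·p_1 + 5·p_2)·q_1 = 2·I.
Demand: q_1*(p_1,p_2,I) = 2·I/(2·p_1 + 5·p_2), q_2* = 5·I/(2·p_1 + 5·p_2).
Here 2·22.7 + 5·12 = 105.4, giving q_1* = 0.9108.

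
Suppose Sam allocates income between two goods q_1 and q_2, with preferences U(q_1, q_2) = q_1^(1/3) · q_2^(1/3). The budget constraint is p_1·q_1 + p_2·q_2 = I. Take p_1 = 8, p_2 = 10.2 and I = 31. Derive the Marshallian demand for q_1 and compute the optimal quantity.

The MRS is q_2/q_1. Set MRS = p_1/p_2.
So 1/3·p_2·q_2 = 1/3·p_1·q_1; combined with the budget, a share 0.5 of income goes to q_1.
Demand: q_1*(p_1,p_2,I) = 0.5·I/p_1 and q_2* = 0.5·I/p_2.
At p_1=8, p_2=10.2, I=31: q_1* = 0.5·31/8 = 1.9375.

q_1* = 1.9375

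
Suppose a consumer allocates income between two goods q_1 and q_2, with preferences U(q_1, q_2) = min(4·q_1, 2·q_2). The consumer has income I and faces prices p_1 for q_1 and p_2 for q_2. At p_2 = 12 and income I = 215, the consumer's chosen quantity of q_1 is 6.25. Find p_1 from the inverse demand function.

With perfect complements, no substitution: consume in ratio q_1:q_2 = 2:4.
Budget: p_1·q_1 + p_2·2·q_1 = I, so (2·p_1 + 4·p_2)·q_1 = 2·I.
Demand: q_1*(p_1,p_2,I) = 2·I/(2·p_1 + 4·p_2), q_2* = 4·I/(2·p_1 + 4·p_2).
Set q_1* = 6.25 in the demand function and solve for p_1: p_1 = 10.4.

p_1 = 10.4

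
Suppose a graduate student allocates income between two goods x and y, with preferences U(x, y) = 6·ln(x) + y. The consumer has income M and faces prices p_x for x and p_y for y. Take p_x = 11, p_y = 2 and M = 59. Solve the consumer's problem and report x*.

MU_x = 6/x, MU_y = 1. Tangency: 6/x = p_x/p_y.
So x*(p_x,p_y) = 6·p_y/p_x, independent of income; and y* = (M − 6·p_y)/p_y.
At the given prices: x* = 6·2/11 = 1.0909.

x* = 1.0909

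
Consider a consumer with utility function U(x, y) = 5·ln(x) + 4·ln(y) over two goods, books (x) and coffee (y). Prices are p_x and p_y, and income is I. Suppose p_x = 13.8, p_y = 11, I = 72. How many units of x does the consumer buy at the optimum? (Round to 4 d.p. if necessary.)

x* = 2.8986

Tangency: MRS = (5/4)·y/x = p_x/p_y.
Rearranging, p_y·y = (4/5)·p_x·x. Substituting into the budget gives p_x·x·(1 + (4/5)) = I.
Demand: x*(p_x,p_y,I) = 5/9·I/p_x and y* = 4/9·I/p_y.
At p_x=13.8, p_y=11, I=72: x* = 5/9·72/13.8 = 2.8986.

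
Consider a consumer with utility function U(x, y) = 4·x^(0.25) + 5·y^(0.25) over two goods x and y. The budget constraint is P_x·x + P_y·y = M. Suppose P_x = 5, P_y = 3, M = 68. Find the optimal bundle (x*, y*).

MU_x ∝ 4·x^(-0.75), MU_y ∝ 5·y^(-0.75), so MRS = (4/5)·(y/x)^(0.75) = P_x/P_y.
Solve for the ratio: y/x = [(5/4)·P_x/P_y]^(4/3).
Substitute y = (y/x)·x into the budget: x* = M/(P_x + P_y·(y/x)).
Numerically y/x = 2.660797, so x* = 68/(5 + 3·2.660797) = 5.2379 and y* = 2.660797·5.2379 = 13.9369.

x* = 5.2379, y* = 13.9369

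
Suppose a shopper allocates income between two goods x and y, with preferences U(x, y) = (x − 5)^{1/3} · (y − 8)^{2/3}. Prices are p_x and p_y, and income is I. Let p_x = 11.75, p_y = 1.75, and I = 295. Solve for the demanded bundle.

MRS = (1/2)·(y−8)/(x−5). Tangency with p_x/p_y gives y−8 = 2·(p_x/p_y)·(x−5).
After buying the subsistence bundle (5, 8), a share 1/3 of the remaining income goes to x: x* = 5 + 1/3·(I − 5p_x − 8p_y)/p_x.
Discretionary income = 295 − 5·11.75 − 8·1.75 = 222.25; x* = 5 + 1/3·222.25/11.75 = 11.305; y* = 8 + 2/3·222.25/1.75 = 92.6667.

x* = 11.305, y* = 92.6667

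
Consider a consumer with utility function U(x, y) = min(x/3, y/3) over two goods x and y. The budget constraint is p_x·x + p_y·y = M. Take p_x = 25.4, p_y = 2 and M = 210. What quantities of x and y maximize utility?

Here 3·25.4 + 3·2 = 82.2, giving x* = 7.6642 and y* = 7.6642.

x* = 7.6642, y* = 7.6642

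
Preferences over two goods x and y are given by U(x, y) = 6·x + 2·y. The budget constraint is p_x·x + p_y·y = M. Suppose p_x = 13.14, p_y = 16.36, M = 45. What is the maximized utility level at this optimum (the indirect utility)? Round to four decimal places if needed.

V = 20.5479

Perfect substitutes: compare marginal utility per dollar. 6/p_x vs 2/p_y → 0.4566 vs 0.1222.
x gives more utility per dollar, so spend all income on x: x* = M/p_x, y* = 0.
Numerically: x* = 3.4247, y* = 0.
Utility at the optimum: U(3.4247, 0) = 20.5479.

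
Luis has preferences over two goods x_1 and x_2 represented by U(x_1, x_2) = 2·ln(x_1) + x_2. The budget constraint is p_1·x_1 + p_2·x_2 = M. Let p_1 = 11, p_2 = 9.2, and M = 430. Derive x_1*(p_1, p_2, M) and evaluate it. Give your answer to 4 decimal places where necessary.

MU_x_1 = 2/x_1, MU_x_2 = 1. Tangency: 2/x_1 = p_1/p_2.
So x_1*(p_1,p_2) = 2·p_2/p_1, independent of income; and x_2* = (M − 2·p_2)/p_2.
At the given prices: x_1* = 2·9.2/11 = 1.6727.

x_1* = 1.6727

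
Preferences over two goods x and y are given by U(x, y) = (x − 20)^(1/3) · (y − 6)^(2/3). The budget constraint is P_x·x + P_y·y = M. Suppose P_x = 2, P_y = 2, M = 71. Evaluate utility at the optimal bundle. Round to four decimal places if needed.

Let x' = x−20, y' = y−6. MRS = (1/2)·y'/x' = P_x/P_y.
Substituting into the budget: x* = 20 + 1/3·(M − 20·P_x − 6·P_y)/P_x, and y* = 6 + 2/3·(…)/P_y.
Discretionary income = 71 − 20·2 − 6·2 = 19; x* = 20 + 1/3·19/2 = 23.1667; y* = 6 + 2/3·19/2 = 12.3333.
Utility at the optimum: U(23.1667, 12.3333) = 5.0268.

V = 5.0268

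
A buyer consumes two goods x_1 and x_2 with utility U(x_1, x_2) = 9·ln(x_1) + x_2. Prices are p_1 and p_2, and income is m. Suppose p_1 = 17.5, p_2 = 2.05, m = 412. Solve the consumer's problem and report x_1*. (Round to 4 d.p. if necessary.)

Set MRS = p_1/p_2: (9/x_1)/1 = p_1/p_2.
So x_1*(p_1,p_2) = 9·p_2/p_1, independent of income; and x_2* = (m − 9·p_2)/p_2.
At the given prices: x_1* = 9·2.05/17.5 = 1.0543.

x_1* = 1.0543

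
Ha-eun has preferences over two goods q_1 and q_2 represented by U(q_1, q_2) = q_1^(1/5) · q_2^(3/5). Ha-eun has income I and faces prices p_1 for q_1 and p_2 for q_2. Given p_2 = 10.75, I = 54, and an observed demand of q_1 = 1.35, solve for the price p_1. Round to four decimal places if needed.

p_1 = 10

Tangency: MRS = (1/3)·q_2/q_1 = p_1/p_2.
Rearranging, p_2·q_2 = 3·p_1·q_1. Substituting into the budget gives p_1·q_1·(1 + 3) = I.
Demand: q_1*(p_1,p_2,I) = 0.25·I/p_1 and q_2* = 0.75·I/p_2.
Set q_1* = 1.35 in the demand function and solve for p_1: p_1 = 10.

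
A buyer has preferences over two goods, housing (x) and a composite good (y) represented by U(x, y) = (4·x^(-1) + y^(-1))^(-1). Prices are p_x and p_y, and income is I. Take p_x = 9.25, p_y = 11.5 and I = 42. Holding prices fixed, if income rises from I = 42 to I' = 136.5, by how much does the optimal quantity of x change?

With the ratio pinned down, the budget gives x* = I/(p_x + p_y·(y/x)) and y* = (y/x)·x*.
Numerically y/x = 0.448427, so x* = 42/(9.25 + 11.5·0.448427) = 2.9153.
At I' = 136.5: x* = 9.4746. Change: 9.4746 − 2.9153 = 6.5594.

Δx* = 6.5594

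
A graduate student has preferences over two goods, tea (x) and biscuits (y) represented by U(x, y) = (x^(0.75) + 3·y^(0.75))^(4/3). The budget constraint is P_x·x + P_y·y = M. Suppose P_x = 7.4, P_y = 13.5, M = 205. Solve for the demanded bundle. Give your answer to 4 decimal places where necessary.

x* = 1.9318, y* = 14.1263

MRS = MU_x/MU_y = (1/3)·(y/x)^(0.25). Set equal to P_x/P_y.
Solve for the ratio: y/x = [3·P_x/P_y]^(4).
With the ratio pinned down, the budget gives x* = M/(P_x + P_y·(y/x)) and y* = (y/x)·x*.
Numerically y/x = 7.312684, so x* = 205/(7.4 + 13.5·7.312684) = 1.9318 and y* = 7.312684·1.9318 = 14.1263.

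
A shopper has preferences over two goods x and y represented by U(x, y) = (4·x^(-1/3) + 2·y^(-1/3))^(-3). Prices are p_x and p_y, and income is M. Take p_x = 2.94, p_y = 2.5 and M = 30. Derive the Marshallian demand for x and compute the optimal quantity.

x* = 6.4953

MRS = MU_x/MU_y = 2·(y/x)^(4/3). Set equal to p_x/p_y.
Solve for the ratio: y/x = [(1/2)·p_x/p_y]^(0.75).
Substitute y = (y/x)·x into the budget: x* = M/(p_x + p_y·(y/x)).
Numerically y/x = 0.67148, so x* = 30/(2.94 + 2.5·0.67148) = 6.4953.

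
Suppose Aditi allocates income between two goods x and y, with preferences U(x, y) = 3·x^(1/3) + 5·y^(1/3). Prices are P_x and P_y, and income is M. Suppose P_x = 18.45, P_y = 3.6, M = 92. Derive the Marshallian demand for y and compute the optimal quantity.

y* = 21.2027

MU_x ∝ 3·x^(-2/3), MU_y ∝ 5·y^(-2/3), so MRS = (3/5)·(y/x)^(2/3) = P_x/P_y.
Solve for the ratio: y/x = [(5/3)·P_x/P_y]^(1.5).
With the ratio pinned down, the budget gives x* = M/(P_x + P_y·(y/x)) and y* = (y/x)·x*.
Numerically y/x = 24.963986, so x* = 92/(18.45 + 3.6·24.963986) = 0.8493 and y* = 24.963986·0.8493 = 21.2027.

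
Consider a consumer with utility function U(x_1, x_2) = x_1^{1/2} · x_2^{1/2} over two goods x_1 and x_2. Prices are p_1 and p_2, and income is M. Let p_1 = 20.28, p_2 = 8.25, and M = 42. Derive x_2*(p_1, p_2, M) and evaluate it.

x_2* = 2.5455

MU_x_1/MU_x_2 = (0.5·x_2)/(0.5·x_1); tangency sets this equal to p_1/p_2.
So 0.5·p_2·x_2 = 0.5·p_1·x_1; combined with the budget, a share 0.5 of income goes to x_1.
Demand: x_1*(p_1,p_2,M) = 0.5·M/p_1 and x_2* = 0.5·M/p_2.
At p_1=20.28, p_2=8.25, M=42: x_2* = 0.5·42/8.25 = 2.5455.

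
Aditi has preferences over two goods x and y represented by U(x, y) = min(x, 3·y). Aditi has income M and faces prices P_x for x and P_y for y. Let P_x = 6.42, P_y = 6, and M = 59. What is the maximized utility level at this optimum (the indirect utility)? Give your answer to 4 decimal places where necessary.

V = 7.0071

With perfect complements, no substitution: consume in ratio x:y = 3:1.
Budget: P_x·x + P_y·(1/3)·x = M, so (3·P_x + P_y)·x = 3·M.
Demand: x*(P_x,P_y,M) = 3·M/(3·P_x + P_y), y* = M/(3·P_x + P_y).
Here 3·6.42 + 6 = 25.26, giving x* = 7.0071 and y* = 2.3357.
Utility at the optimum: U(7.0071, 2.3357) = 7.0071.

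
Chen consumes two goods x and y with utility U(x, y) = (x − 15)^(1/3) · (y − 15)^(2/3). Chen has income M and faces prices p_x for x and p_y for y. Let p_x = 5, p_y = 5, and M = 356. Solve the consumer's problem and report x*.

This is Cobb-Douglas in (x−15, y−15): tangency gives 1/3·p_y·(y−15) = 2/3·p_x·(x−15).
After buying the subsistence bundle (15, 15), a share 1/3 of the remaining income goes to x: x* = 15 + 1/3·(M − 15p_x − 15p_y)/p_x.
Discretionary income = 356 − 15·5 − 15·5 = 206; x* = 15 + 1/3·206/5 = 28.7333.

x* = 28.7333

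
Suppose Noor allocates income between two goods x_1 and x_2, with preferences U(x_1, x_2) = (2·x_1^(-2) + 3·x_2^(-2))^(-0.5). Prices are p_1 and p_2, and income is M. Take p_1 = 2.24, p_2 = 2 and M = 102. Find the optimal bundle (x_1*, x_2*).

x_1* = 22.0895, x_2* = 26.2597

MRS = MU_x_1/MU_x_2 = (2/3)·(x_2/x_1)^(3). Set equal to p_1/p_2.
Hence x_2/x_1 = ((3/2)·p_1/p_2)^(1/(3)), i.e. raised to the 1/3 power.
Substitute x_2 = (x_2/x_1)·x_1 into the budget: x_1* = M/(p_1 + p_2·(x_2/x_1)).
Numerically x_2/x_1 = 1.188784, so x_1* = 102/(2.24 + 2·1.188784) = 22.0895 and x_2* = 1.188784·22.0895 = 26.2597.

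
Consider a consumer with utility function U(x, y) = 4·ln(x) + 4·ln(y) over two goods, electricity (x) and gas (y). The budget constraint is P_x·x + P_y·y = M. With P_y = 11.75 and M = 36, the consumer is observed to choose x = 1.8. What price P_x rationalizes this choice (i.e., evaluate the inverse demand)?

P_x = 10

The MRS is y/x. Set MRS = P_x/P_y.
Rearranging, P_y·y = P_x·x. Substituting into the budget gives P_x·x·(1 + 1) = M.
Demand: x*(P_x,P_y,M) = 0.5·M/P_x and y* = 0.5·M/P_y.
Set x* = 1.8 in the demand function and solve for P_x: P_x = 10.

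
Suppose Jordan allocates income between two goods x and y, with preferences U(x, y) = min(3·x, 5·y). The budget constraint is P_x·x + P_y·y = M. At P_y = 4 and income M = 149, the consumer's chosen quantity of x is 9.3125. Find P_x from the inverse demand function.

P_x = 13.6

With perfect complements, no substitution: consume in ratio x:y = 5:3.
Budget: P_x·x + P_y·(3/5)·x = M, so (5·P_x + 3·P_y)·x = 5·M.
Demand: x*(P_x,P_y,M) = 5·M/(5·P_x + 3·P_y), y* = 3·M/(5·P_x + 3·P_y).
Set x* = 9.3125 in the demand function and solve for P_x: P_x = 13.6.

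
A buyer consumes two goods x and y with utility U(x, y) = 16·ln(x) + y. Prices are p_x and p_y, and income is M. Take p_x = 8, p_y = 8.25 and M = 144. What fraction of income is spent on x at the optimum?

share on x = 0.9167

MU_x = 16/x, MU_y = 1. Tangency: 16/x = p_x/p_y.
So x*(p_x,p_y) = 16·p_y/p_x, independent of income; and y* = (M − 16·p_y)/p_y.
At the given prices: x* = 16·8.25/8 = 16.5, and y* = 1.4545.
Expenditure on x: 8·16.5 = 132; share = 0.9167.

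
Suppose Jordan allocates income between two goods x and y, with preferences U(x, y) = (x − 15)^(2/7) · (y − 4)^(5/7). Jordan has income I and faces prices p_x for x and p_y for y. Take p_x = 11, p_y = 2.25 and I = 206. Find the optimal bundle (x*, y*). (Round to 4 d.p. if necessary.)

MRS = (2/5)·(y−4)/(x−15). Tangency with p_x/p_y gives y−4 = (5/2)·(p_x/p_y)·(x−15).
After buying the subsistence bundle (15, 4), a share 2/7 of the remaining income goes to x: x* = 15 + 2/7·(I − 15p_x − 4p_y)/p_x.
Discretionary income = 206 − 15·11 − 4·2.25 = 32; x* = 15 + 2/7·32/11 = 15.8312; y* = 4 + 5/7·32/2.25 = 14.1587.

x* = 15.8312, y* = 14.1587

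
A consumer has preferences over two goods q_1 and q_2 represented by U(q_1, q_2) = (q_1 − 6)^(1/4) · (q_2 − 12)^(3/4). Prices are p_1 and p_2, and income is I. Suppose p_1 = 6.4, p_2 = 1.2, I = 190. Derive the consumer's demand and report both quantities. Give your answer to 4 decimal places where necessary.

q_1* = 11.3594, q_2* = 97.75

MRS = (1/3)·(q_2−12)/(q_1−6). Tangency with p_1/p_2 gives q_2−12 = 3·(p_1/p_2)·(q_1−6).
After buying the subsistence bundle (6, 12), a share 0.25 of the remaining income goes to q_1: q_1* = 6 + 0.25·(I − 6p_1 − 12p_2)/p_1.
Discretionary income = 190 − 6·6.4 − 12·1.2 = 137.2; q_1* = 6 + 0.25·137.2/6.4 = 11.3594; q_2* = 12 + 0.75·137.2/1.2 = 97.75.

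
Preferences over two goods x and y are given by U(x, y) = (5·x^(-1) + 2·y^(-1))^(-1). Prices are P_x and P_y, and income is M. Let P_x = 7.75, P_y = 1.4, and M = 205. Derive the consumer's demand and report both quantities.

MRS = MU_x/MU_y = (5/2)·(y/x)^(2). Set equal to P_x/P_y.
Hence y/x = ((2/5)·P_x/P_y)^(1/(2)), i.e. raised to the 0.5 power.
With the ratio pinned down, the budget gives x* = M/(P_x + P_y·(y/x)) and y* = (y/x)·x*.
Numerically y/x = 1.488048, so x* = 205/(7.75 + 1.4·1.488048) = 20.8476 and y* = 1.488048·20.8476 = 31.0222.

x* = 20.8476, y* = 31.0222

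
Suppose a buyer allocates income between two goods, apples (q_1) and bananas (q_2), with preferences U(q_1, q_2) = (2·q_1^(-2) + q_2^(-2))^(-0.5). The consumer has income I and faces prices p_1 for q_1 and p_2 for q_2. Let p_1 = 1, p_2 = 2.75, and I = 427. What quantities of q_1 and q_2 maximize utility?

Substitute q_2 = (q_2/q_1)·q_1 into the budget: q_1* = I/(p_1 + p_2·(q_2/q_1)).
Numerically q_2/q_1 = 0.566516, so q_1* = 427/(1 + 2.75·0.566516) = 166.9325 and q_2* = 0.566516·166.9325 = 94.57.

q_1* = 166.9325, q_2* = 94.57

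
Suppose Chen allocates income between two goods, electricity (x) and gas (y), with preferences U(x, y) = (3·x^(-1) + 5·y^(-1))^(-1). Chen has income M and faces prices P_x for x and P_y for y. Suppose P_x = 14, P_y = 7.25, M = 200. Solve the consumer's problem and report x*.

With the ratio pinned down, the budget gives x* = M/(P_x + P_y·(y/x)) and y* = (y/x)·x*.
Numerically y/x = 1.793987, so x* = 200/(14 + 7.25·1.793987) = 7.4056.

x* = 7.4056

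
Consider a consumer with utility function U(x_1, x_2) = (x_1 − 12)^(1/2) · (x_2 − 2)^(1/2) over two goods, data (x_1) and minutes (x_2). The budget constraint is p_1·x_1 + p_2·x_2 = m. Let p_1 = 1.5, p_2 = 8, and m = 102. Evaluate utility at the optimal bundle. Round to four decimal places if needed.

Let x_1' = x_1−12, x_2' = x_2−2. MRS = x_2'/x_1' = p_1/p_2.
Substituting into the budget: x_1* = 12 + 0.5·(m − 12·p_1 − 2·p_2)/p_1, and x_2* = 2 + 0.5·(…)/p_2.
Discretionary income = 102 − 12·1.5 − 2·8 = 68; x_1* = 12 + 0.5·68/1.5 = 34.6667; x_2* = 2 + 0.5·68/8 = 6.25.
Utility at the optimum: U(34.6667, 6.25) = 9.815.

V = 9.815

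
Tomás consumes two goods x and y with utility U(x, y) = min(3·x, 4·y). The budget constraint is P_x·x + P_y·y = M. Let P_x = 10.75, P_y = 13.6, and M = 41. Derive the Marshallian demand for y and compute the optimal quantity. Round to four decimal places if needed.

With perfect complements, no substitution: consume in ratio x:y = 4:3.
Budget: P_x·x + P_y·(3/4)·x = M, so (4·P_x + 3·P_y)·x = 4·M.
Demand: x*(P_x,P_y,M) = 4·M/(4·P_x + 3·P_y), y* = 3·M/(4·P_x + 3·P_y).
Here 4·10.75 + 3·13.6 = 83.8, giving y* = 1.4678.

y* = 1.4678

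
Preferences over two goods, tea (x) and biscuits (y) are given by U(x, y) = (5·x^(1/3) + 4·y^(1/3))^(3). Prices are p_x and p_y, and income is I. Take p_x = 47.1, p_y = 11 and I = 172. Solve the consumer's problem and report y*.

y* = 9.333

From the CES first-order condition, (5/4)·(y/x)^(2/3) = p_x/p_y.
Hence y/x = ((4/5)·p_x/p_y)^(1/(2/3)), i.e. raised to the 1.5 power.
Substitute y = (y/x)·x into the budget: x* = I/(p_x + p_y·(y/x)).
Numerically y/x = 6.339826, so x* = 172/(47.1 + 11·6.339826) = 1.4721 and y* = 6.339826·1.4721 = 9.333.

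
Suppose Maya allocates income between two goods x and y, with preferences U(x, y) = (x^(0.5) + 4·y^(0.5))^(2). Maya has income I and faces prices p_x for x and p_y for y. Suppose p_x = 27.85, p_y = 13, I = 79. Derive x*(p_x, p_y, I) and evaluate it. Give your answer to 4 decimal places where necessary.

x* = 0.0804

MRS = MU_x/MU_y = (1/4)·(y/x)^(0.5). Set equal to p_x/p_y.
Solve for the ratio: y/x = [4·p_x/p_y]^(2).
With the ratio pinned down, the budget gives x* = I/(p_x + p_y·(y/x)) and y* = (y/x)·x*.
Numerically y/x = 73.431716, so x* = 79/(27.85 + 13·73.431716) = 0.0804.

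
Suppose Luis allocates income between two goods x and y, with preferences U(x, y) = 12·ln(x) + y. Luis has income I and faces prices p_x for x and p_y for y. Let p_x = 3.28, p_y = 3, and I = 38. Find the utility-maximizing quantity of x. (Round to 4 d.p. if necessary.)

x* = 10.9756

Set MRS = p_x/p_y: (12/x)/1 = p_x/p_y.
So x*(p_x,p_y) = 12·p_y/p_x, independent of income; and y* = (I − 12·p_y)/p_y.
At the given prices: x* = 12·3/3.28 = 10.9756.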